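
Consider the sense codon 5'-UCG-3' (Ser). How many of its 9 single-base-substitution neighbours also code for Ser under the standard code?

3

Position 1: none → 0 synonymous.
Position 2: none → 0 synonymous.
Position 3: UCU, UCC, UCA → 3 synonymous.
Total: 0 + 0 + 3 = 3.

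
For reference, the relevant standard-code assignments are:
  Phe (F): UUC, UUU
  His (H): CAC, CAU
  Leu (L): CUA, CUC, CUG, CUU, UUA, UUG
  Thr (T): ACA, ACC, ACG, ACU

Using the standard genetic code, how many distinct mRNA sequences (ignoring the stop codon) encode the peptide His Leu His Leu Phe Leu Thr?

His: 2 codons.
Leu: 6 codons.
His: 2 codons.
Leu: 6 codons.
Phe: 2 codons.
Leu: 6 codons.
Thr: 4 codons.
2 × 6 × 2 × 6 × 2 × 6 × 4 = 6912.

6912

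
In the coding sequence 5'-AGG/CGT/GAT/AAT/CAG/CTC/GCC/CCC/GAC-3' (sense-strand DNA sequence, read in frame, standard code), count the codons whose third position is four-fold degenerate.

Codon 1 AGG (Arg): third position 2-fold.
Codon 2 CGT (Arg): third position 4-fold.
Codon 3 GAT (Asp): third position 2-fold.
Codon 4 AAT (Asn): third position 2-fold.
Codon 5 CAG (Gln): third position 2-fold.
Codon 6 CTC (Leu): third position 4-fold.
Codon 7 GCC (Ala): third position 4-fold.
Codon 8 CCC (Pro): third position 4-fold.
Codon 9 GAC (Asp): third position 2-fold.
Four-fold degenerate third positions: 4.

4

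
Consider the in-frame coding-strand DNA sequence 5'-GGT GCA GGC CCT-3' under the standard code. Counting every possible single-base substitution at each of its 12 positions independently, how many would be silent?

12

Codon 1 (GGT, Gly): 3 synonymous substitutions.
Codon 2 (GCA, Ala): 3 synonymous substitutions.
Codon 3 (GGC, Gly): 3 synonymous substitutions.
Codon 4 (CCT, Pro): 3 synonymous substitutions.
Total: 3 + 3 + 3 + 3 = 12.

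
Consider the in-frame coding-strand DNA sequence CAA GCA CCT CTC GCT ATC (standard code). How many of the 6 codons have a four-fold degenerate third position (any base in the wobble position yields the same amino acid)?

4

Codon 1 CAA (Gln): third position 2-fold.
Codon 2 GCA (Ala): third position 4-fold.
Codon 3 CCT (Pro): third position 4-fold.
Codon 4 CTC (Leu): third position 4-fold.
Codon 5 GCT (Ala): third position 4-fold.
Codon 6 ATC (Ile): third position 3-fold.
Four-fold degenerate third positions: 4.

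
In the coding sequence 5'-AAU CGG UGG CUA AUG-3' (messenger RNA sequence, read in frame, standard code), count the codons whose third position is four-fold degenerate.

2

Codon 1 AAU (Asn): third position 2-fold.
Codon 2 CGG (Arg): third position 4-fold.
Codon 3 UGG (Trp): third position 1-fold.
Codon 4 CUA (Leu): third position 4-fold.
Codon 5 AUG (Met): third position 1-fold.
Four-fold degenerate third positions: 2.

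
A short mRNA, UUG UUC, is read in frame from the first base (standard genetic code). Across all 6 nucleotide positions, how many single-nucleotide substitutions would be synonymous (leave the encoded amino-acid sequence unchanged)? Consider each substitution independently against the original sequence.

Codon 1 (UUG, Leu): 2 synonymous substitutions.
Codon 2 (UUC, Phe): 1 synonymous substitution.
Total: 2 + 1 = 3.

3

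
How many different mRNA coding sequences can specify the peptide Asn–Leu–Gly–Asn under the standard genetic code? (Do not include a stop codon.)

96

Asn: 2 codons.
Leu: 6 codons.
Gly: 4 codons.
Asn: 2 codons.
2 × 6 × 4 × 2 = 96.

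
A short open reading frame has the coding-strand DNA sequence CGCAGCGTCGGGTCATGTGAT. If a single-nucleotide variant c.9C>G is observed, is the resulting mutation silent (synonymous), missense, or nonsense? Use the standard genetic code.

Position 9 falls in codon 3: GTC → Val.
After the substitution the codon is GTG → Val.
Both encode Val, so the change is synonymous.

silent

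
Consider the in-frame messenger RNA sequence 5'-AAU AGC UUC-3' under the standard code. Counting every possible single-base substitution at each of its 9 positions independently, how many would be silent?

3

Codon 1 (AAU, Asn): 1 synonymous substitution.
Codon 2 (AGC, Ser): 1 synonymous substitution.
Codon 3 (UUC, Phe): 1 synonymous substitution.
Total: 1 + 1 + 1 = 3.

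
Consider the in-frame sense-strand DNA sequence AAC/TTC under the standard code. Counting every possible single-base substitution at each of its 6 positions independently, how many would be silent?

Codon 1 (AAC, Asn): 1 synonymous substitution.
Codon 2 (TTC, Phe): 1 synonymous substitution.
Total: 1 + 1 = 2.

2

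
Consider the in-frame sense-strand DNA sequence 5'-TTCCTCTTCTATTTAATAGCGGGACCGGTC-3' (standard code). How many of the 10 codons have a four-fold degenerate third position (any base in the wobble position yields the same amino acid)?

Codon 1 TTC (Phe): third position 2-fold.
Codon 2 CTC (Leu): third position 4-fold.
Codon 3 TTC (Phe): third position 2-fold.
Codon 4 TAT (Tyr): third position 2-fold.
Codon 5 TTA (Leu): third position 2-fold.
Codon 6 ATA (Ile): third position 3-fold.
Codon 7 GCG (Ala): third position 4-fold.
Codon 8 GGA (Gly): third position 4-fold.
Codon 9 CCG (Pro): third position 4-fold.
Codon 10 GTC (Val): third position 4-fold.
Four-fold degenerate third positions: 5.

5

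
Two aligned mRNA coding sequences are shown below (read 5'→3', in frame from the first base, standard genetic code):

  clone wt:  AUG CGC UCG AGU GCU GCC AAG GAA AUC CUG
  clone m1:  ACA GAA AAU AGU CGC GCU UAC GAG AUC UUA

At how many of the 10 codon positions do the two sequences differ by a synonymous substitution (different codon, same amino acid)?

Codon 1: AUG Met / ACA Thr — nonsynonymous.
Codon 2: CGC Arg / GAA Glu — nonsynonymous.
Codon 3: UCG Ser / AAU Asn — nonsynonymous.
Codon 4: AGU Ser / AGU Ser — identical.
Codon 5: GCU Ala / CGC Arg — nonsynonymous.
Codon 6: GCC Ala / GCU Ala — synonymous.
Codon 7: AAG Lys / UAC Tyr — nonsynonymous.
Codon 8: GAA Glu / GAG Glu — synonymous.
Codon 9: AUC Ile / AUC Ile — identical.
Codon 10: CUG Leu / UUA Leu — synonymous.
Synonymous differences: 3.

3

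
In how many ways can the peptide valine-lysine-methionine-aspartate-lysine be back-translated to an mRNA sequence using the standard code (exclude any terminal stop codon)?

Val: 4 codons.
Lys: 2 codons.
Met: 1 codon.
Asp: 2 codons.
Lys: 2 codons.
4 × 2 × 1 × 2 × 2 = 32.

32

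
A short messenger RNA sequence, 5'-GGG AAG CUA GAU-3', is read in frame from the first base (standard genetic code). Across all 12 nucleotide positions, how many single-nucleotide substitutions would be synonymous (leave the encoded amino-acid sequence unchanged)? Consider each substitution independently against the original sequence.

Codon 1 (GGG, Gly): 3 synonymous substitutions.
Codon 2 (AAG, Lys): 1 synonymous substitution.
Codon 3 (CUA, Leu): 4 synonymous substitutions.
Codon 4 (GAU, Asp): 1 synonymous substitution.
Total: 3 + 1 + 4 + 1 = 9.

9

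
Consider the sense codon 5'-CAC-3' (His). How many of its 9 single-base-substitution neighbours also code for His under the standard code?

1

Position 1: none → 0 synonymous.
Position 2: none → 0 synonymous.
Position 3: CAU → 1 synonymous.
Total: 0 + 0 + 1 = 1.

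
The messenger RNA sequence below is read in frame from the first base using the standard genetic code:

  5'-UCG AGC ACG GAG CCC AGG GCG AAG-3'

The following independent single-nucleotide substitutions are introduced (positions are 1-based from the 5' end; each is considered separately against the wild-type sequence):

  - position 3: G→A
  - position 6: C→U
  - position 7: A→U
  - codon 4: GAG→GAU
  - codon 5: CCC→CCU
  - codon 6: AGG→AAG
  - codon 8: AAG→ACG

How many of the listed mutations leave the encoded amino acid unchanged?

Codon 1: UCG (Ser) → UCA (Ser) — synonymous.
Codon 2: AGC (Ser) → AGU (Ser) — synonymous.
Codon 3: ACG (Thr) → UCG (Ser) — missense.
Codon 4: GAG (Glu) → GAU (Asp) — missense.
Codon 5: CCC (Pro) → CCU (Pro) — synonymous.
Codon 6: AGG (Arg) → AAG (Lys) — missense.
Codon 8: AAG (Lys) → ACG (Thr) — missense.
Synonymous: 3 of 7.

3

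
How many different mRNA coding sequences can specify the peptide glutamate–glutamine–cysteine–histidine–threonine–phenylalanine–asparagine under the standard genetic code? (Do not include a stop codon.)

Glu: 2 codons.
Gln: 2 codons.
Cys: 2 codons.
His: 2 codons.
Thr: 4 codons.
Phe: 2 codons.
Asn: 2 codons.
2 × 2 × 2 × 2 × 4 × 2 × 2 = 256.

256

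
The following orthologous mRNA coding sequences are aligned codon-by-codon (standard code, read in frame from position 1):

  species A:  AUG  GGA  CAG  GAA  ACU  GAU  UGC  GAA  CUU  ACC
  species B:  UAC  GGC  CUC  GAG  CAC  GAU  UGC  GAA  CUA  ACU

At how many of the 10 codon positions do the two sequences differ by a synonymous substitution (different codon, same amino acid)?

Codon 1: AUG Met / UAC Tyr — nonsynonymous.
Codon 2: GGA Gly / GGC Gly — synonymous.
Codon 3: CAG Gln / CUC Leu — nonsynonymous.
Codon 4: GAA Glu / GAG Glu — synonymous.
Codon 5: ACU Thr / CAC His — nonsynonymous.
Codon 6: GAU Asp / GAU Asp — identical.
Codon 7: UGC Cys / UGC Cys — identical.
Codon 8: GAA Glu / GAA Glu — identical.
Codon 9: CUU Leu / CUA Leu — synonymous.
Codon 10: ACC Thr / ACU Thr — synonymous.
Synonymous differences: 4.

4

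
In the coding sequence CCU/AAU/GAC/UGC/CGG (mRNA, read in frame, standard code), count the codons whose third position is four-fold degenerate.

Codon 1 CCU (Pro): third position 4-fold.
Codon 2 AAU (Asn): third position 2-fold.
Codon 3 GAC (Asp): third position 2-fold.
Codon 4 UGC (Cys): third position 2-fold.
Codon 5 CGG (Arg): third position 4-fold.
Four-fold degenerate third positions: 2.

2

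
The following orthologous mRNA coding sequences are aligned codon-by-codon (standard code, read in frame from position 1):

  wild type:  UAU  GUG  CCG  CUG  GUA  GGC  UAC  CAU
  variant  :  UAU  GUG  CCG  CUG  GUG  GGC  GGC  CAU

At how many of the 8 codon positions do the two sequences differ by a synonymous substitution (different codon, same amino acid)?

Codon 1: UAU Tyr / UAU Tyr — identical.
Codon 2: GUG Val / GUG Val — identical.
Codon 3: CCG Pro / CCG Pro — identical.
Codon 4: CUG Leu / CUG Leu — identical.
Codon 5: GUA Val / GUG Val — synonymous.
Codon 6: GGC Gly / GGC Gly — identical.
Codon 7: UAC Tyr / GGC Gly — nonsynonymous.
Codon 8: CAU His / CAU His — identical.
Synonymous differences: 1.

1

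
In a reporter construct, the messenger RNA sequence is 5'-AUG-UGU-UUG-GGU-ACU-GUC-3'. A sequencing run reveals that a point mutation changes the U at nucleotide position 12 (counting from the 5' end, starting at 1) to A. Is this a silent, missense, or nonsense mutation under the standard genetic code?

Position 12 falls in codon 4: GGU → Gly.
After the substitution the codon is GGA → Gly.
Both encode Gly, so the change is synonymous.

silent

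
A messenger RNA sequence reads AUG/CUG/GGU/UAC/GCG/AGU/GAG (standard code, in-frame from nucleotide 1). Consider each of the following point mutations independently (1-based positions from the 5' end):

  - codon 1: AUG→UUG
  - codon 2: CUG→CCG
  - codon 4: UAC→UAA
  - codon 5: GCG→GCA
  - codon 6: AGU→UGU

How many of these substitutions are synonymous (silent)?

Codon 1: AUG (Met) → UUG (Leu) — missense.
Codon 2: CUG (Leu) → CCG (Pro) — missense.
Codon 4: UAC (Tyr) → UAA (Stop) — nonsense.
Codon 5: GCG (Ala) → GCA (Ala) — synonymous.
Codon 6: AGU (Ser) → UGU (Cys) — missense.
Synonymous: 1 of 5.

1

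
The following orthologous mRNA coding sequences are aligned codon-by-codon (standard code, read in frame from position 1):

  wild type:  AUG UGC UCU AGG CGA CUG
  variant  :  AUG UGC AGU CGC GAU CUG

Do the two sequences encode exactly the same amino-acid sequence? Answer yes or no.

Codon 1: AUG Met / AUG Met — identical.
Codon 2: UGC Cys / UGC Cys — identical.
Codon 3: UCU Ser / AGU Ser — synonymous.
Codon 4: AGG Arg / CGC Arg — synonymous.
Codon 5: CGA Arg / GAU Asp — nonsynonymous.
Codon 6: CUG Leu / CUG Leu — identical.
Nonsynonymous differences: 1 → different protein.

no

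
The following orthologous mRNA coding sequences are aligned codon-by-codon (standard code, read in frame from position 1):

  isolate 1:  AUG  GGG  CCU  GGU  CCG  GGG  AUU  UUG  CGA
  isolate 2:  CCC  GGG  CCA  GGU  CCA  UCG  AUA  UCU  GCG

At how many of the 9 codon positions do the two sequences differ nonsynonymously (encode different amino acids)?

4

Codon 1: AUG Met / CCC Pro — nonsynonymous.
Codon 2: GGG Gly / GGG Gly — identical.
Codon 3: CCU Pro / CCA Pro — synonymous.
Codon 4: GGU Gly / GGU Gly — identical.
Codon 5: CCG Pro / CCA Pro — synonymous.
Codon 6: GGG Gly / UCG Ser — nonsynonymous.
Codon 7: AUU Ile / AUA Ile — synonymous.
Codon 8: UUG Leu / UCU Ser — nonsynonymous.
Codon 9: CGA Arg / GCG Ala — nonsynonymous.
Nonsynonymous differences: 4.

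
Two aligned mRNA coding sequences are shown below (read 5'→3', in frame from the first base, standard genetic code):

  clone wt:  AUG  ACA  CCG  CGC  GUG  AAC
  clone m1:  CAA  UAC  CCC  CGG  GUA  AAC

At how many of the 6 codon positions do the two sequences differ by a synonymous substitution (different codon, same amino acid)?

3

Codon 1: AUG Met / CAA Gln — nonsynonymous.
Codon 2: ACA Thr / UAC Tyr — nonsynonymous.
Codon 3: CCG Pro / CCC Pro — synonymous.
Codon 4: CGC Arg / CGG Arg — synonymous.
Codon 5: GUG Val / GUA Val — synonymous.
Codon 6: AAC Asn / AAC Asn — identical.
Synonymous differences: 3.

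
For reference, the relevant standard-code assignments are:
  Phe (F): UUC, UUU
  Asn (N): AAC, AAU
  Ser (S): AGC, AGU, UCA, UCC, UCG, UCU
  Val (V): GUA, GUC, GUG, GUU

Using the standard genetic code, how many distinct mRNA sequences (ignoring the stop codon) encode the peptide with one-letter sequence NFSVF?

192

Asn: 2 codons.
Phe: 2 codons.
Ser: 6 codons.
Val: 4 codons.
Phe: 2 codons.
2 × 2 × 6 × 4 × 2 = 192.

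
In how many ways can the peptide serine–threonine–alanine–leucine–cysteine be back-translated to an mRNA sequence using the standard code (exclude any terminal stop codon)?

1152

Ser: 6 codons.
Thr: 4 codons.
Ala: 4 codons.
Leu: 6 codons.
Cys: 2 codons.
6 × 4 × 4 × 6 × 2 = 1152.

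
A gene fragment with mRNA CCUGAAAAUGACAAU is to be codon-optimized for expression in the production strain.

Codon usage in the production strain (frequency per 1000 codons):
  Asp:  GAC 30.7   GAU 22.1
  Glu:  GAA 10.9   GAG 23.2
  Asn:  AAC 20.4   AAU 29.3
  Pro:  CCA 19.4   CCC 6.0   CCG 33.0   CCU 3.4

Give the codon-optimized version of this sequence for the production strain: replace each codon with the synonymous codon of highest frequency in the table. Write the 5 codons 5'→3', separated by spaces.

CCG GAG AAU GAC AAU

Codon 1 (Pro): best is CCG at 33.0.
Codon 2 (Glu): best is GAG at 23.2.
Codon 3 (Asn): best is AAU at 29.3.
Codon 4 (Asp): best is GAC at 30.7.
Codon 5 (Asn): best is AAU at 29.3.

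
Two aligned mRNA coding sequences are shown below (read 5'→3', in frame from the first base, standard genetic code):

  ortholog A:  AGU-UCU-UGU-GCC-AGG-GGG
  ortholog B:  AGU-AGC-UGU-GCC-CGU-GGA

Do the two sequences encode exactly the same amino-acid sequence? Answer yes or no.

Codon 1: AGU Ser / AGU Ser — identical.
Codon 2: UCU Ser / AGC Ser — synonymous.
Codon 3: UGU Cys / UGU Cys — identical.
Codon 4: GCC Ala / GCC Ala — identical.
Codon 5: AGG Arg / CGU Arg — synonymous.
Codon 6: GGG Gly / GGA Gly — synonymous.
Nonsynonymous differences: 0 → same protein.

yes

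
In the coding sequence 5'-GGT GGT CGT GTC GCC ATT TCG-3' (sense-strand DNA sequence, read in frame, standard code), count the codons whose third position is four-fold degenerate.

6

Codon 1 GGT (Gly): third position 4-fold.
Codon 2 GGT (Gly): third position 4-fold.
Codon 3 CGT (Arg): third position 4-fold.
Codon 4 GTC (Val): third position 4-fold.
Codon 5 GCC (Ala): third position 4-fold.
Codon 6 ATT (Ile): third position 3-fold.
Codon 7 TCG (Ser): third position 4-fold.
Four-fold degenerate third positions: 6.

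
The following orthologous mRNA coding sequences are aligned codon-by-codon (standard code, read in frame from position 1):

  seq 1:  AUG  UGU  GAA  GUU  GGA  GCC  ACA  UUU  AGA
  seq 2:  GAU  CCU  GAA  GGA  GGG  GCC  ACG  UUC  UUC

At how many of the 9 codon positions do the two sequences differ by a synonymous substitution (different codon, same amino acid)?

Codon 1: AUG Met / GAU Asp — nonsynonymous.
Codon 2: UGU Cys / CCU Pro — nonsynonymous.
Codon 3: GAA Glu / GAA Glu — identical.
Codon 4: GUU Val / GGA Gly — nonsynonymous.
Codon 5: GGA Gly / GGG Gly — synonymous.
Codon 6: GCC Ala / GCC Ala — identical.
Codon 7: ACA Thr / ACG Thr — synonymous.
Codon 8: UUU Phe / UUC Phe — synonymous.
Codon 9: AGA Arg / UUC Phe — nonsynonymous.
Synonymous differences: 3.

3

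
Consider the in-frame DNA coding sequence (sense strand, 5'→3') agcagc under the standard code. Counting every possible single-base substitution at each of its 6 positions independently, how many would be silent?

2

Codon 1 (AGC, Ser): 1 synonymous substitution.
Codon 2 (AGC, Ser): 1 synonymous substitution.
Total: 1 + 1 = 2.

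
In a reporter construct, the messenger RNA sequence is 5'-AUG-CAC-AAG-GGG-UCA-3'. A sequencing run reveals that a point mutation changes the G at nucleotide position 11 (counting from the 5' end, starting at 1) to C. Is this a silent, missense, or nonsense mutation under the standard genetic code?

Position 11 falls in codon 4: GGG → Gly.
After the substitution the codon is GCG → Ala.
Gly ≠ Ala, so this is a missense mutation.

missense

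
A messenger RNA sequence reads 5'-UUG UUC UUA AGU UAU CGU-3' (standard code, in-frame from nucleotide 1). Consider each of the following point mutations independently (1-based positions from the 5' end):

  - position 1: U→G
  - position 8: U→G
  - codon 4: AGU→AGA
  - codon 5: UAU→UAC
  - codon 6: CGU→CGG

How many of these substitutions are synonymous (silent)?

Codon 1: UUG (Leu) → GUG (Val) — missense.
Codon 3: UUA (Leu) → UGA (Stop) — nonsense.
Codon 4: AGU (Ser) → AGA (Arg) — missense.
Codon 5: UAU (Tyr) → UAC (Tyr) — synonymous.
Codon 6: CGU (Arg) → CGG (Arg) — synonymous.
Synonymous: 2 of 5.

2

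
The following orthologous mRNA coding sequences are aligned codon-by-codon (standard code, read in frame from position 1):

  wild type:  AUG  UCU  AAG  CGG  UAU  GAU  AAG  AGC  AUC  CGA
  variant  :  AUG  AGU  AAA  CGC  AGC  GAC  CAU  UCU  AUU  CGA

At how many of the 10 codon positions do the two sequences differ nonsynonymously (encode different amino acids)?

Codon 1: AUG Met / AUG Met — identical.
Codon 2: UCU Ser / AGU Ser — synonymous.
Codon 3: AAG Lys / AAA Lys — synonymous.
Codon 4: CGG Arg / CGC Arg — synonymous.
Codon 5: UAU Tyr / AGC Ser — nonsynonymous.
Codon 6: GAU Asp / GAC Asp — synonymous.
Codon 7: AAG Lys / CAU His — nonsynonymous.
Codon 8: AGC Ser / UCU Ser — synonymous.
Codon 9: AUC Ile / AUU Ile — synonymous.
Codon 10: CGA Arg / CGA Arg — identical.
Nonsynonymous differences: 2.

2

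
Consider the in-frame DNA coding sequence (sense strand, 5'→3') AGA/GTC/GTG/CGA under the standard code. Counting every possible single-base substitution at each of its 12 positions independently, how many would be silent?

12

Codon 1 (AGA, Arg): 2 synonymous substitutions.
Codon 2 (GTC, Val): 3 synonymous substitutions.
Codon 3 (GTG, Val): 3 synonymous substitutions.
Codon 4 (CGA, Arg): 4 synonymous substitutions.
Total: 2 + 3 + 3 + 4 = 12.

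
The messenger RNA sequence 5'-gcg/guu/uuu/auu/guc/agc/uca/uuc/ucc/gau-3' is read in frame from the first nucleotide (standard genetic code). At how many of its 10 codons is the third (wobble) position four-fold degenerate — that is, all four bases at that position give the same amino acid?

Codon 1 GCG (Ala): third position 4-fold.
Codon 2 GUU (Val): third position 4-fold.
Codon 3 UUU (Phe): third position 2-fold.
Codon 4 AUU (Ile): third position 3-fold.
Codon 5 GUC (Val): third position 4-fold.
Codon 6 AGC (Ser): third position 2-fold.
Codon 7 UCA (Ser): third position 4-fold.
Codon 8 UUC (Phe): third position 2-fold.
Codon 9 UCC (Ser): third position 4-fold.
Codon 10 GAU (Asp): third position 2-fold.
Four-fold degenerate third positions: 5.

5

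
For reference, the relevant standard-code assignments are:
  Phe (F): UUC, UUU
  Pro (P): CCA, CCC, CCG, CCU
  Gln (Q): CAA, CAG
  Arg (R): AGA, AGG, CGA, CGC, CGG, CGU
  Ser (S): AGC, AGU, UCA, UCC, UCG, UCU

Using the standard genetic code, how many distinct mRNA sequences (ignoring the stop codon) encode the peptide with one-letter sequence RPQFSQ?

Arg: 6 codons.
Pro: 4 codons.
Gln: 2 codons.
Phe: 2 codons.
Ser: 6 codons.
Gln: 2 codons.
6 × 4 × 2 × 2 × 6 × 2 = 1152.

1152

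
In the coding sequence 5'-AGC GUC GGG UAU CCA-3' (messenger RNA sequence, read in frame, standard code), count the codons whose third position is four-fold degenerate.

Codon 1 AGC (Ser): third position 2-fold.
Codon 2 GUC (Val): third position 4-fold.
Codon 3 GGG (Gly): third position 4-fold.
Codon 4 UAU (Tyr): third position 2-fold.
Codon 5 CCA (Pro): third position 4-fold.
Four-fold degenerate third positions: 3.

3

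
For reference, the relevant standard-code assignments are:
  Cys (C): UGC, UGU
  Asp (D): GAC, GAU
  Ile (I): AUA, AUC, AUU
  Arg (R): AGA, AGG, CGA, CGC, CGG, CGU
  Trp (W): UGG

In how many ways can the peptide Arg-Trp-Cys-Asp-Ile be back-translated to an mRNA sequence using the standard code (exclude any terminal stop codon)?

72

Arg: 6 codons.
Trp: 1 codon.
Cys: 2 codons.
Asp: 2 codons.
Ile: 3 codons.
6 × 1 × 2 × 2 × 3 = 72.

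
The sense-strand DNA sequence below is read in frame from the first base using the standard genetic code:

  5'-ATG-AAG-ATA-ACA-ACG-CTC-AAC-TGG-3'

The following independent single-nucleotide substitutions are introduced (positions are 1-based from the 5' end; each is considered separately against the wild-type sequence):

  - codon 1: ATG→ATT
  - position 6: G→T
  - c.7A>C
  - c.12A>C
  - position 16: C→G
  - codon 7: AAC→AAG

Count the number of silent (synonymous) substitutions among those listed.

1

Codon 1: ATG (Met) → ATT (Ile) — missense.
Codon 2: AAG (Lys) → AAT (Asn) — missense.
Codon 3: ATA (Ile) → CTA (Leu) — missense.
Codon 4: ACA (Thr) → ACC (Thr) — synonymous.
Codon 6: CTC (Leu) → GTC (Val) — missense.
Codon 7: AAC (Asn) → AAG (Lys) — missense.
Synonymous: 1 of 6.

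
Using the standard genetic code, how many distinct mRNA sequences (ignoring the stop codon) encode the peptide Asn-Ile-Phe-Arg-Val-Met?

288

Asn: 2 codons.
Ile: 3 codons.
Phe: 2 codons.
Arg: 6 codons.
Val: 4 codons.
Met: 1 codon.
2 × 3 × 2 × 6 × 4 × 1 = 288.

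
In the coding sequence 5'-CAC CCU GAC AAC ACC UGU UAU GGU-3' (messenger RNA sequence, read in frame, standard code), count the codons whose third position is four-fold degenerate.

3

Codon 1 CAC (His): third position 2-fold.
Codon 2 CCU (Pro): third position 4-fold.
Codon 3 GAC (Asp): third position 2-fold.
Codon 4 AAC (Asn): third position 2-fold.
Codon 5 ACC (Thr): third position 4-fold.
Codon 6 UGU (Cys): third position 2-fold.
Codon 7 UAU (Tyr): third position 2-fold.
Codon 8 GGU (Gly): third position 4-fold.
Four-fold degenerate third positions: 3.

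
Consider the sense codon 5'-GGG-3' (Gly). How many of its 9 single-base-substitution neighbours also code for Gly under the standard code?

3

Position 1: none → 0 synonymous.
Position 2: none → 0 synonymous.
Position 3: GGT, GGC, GGA → 3 synonymous.
Total: 0 + 0 + 3 = 3.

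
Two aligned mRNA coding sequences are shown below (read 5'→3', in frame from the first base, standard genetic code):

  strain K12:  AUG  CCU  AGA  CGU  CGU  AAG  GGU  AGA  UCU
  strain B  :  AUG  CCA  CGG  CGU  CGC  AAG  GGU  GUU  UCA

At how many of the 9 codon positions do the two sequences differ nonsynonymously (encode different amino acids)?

1

Codon 1: AUG Met / AUG Met — identical.
Codon 2: CCU Pro / CCA Pro — synonymous.
Codon 3: AGA Arg / CGG Arg — synonymous.
Codon 4: CGU Arg / CGU Arg — identical.
Codon 5: CGU Arg / CGC Arg — synonymous.
Codon 6: AAG Lys / AAG Lys — identical.
Codon 7: GGU Gly / GGU Gly — identical.
Codon 8: AGA Arg / GUU Val — nonsynonymous.
Codon 9: UCU Ser / UCA Ser — synonymous.
Nonsynonymous differences: 1.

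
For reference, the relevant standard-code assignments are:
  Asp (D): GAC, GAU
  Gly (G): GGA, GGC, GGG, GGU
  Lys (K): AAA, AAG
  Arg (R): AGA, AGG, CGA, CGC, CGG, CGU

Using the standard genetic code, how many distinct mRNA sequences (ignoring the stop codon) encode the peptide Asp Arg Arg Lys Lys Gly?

1152

Asp: 2 codons.
Arg: 6 codons.
Arg: 6 codons.
Lys: 2 codons.
Lys: 2 codons.
Gly: 4 codons.
2 × 6 × 6 × 2 × 2 × 4 = 1152.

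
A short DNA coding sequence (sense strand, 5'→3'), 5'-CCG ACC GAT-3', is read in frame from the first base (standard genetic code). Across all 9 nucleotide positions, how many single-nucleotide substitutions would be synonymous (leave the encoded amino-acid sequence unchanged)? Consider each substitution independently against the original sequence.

7

Codon 1 (CCG, Pro): 3 synonymous substitutions.
Codon 2 (ACC, Thr): 3 synonymous substitutions.
Codon 3 (GAT, Asp): 1 synonymous substitution.
Total: 3 + 3 + 1 = 7.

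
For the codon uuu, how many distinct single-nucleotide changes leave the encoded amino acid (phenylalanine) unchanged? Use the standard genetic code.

1

Position 1: none → 0 synonymous.
Position 2: none → 0 synonymous.
Position 3: UUC → 1 synonymous.
Total: 0 + 0 + 1 = 1.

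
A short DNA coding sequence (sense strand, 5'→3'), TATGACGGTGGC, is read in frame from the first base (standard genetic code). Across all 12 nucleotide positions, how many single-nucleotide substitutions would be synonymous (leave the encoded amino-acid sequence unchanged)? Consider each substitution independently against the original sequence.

8

Codon 1 (TAT, Tyr): 1 synonymous substitution.
Codon 2 (GAC, Asp): 1 synonymous substitution.
Codon 3 (GGT, Gly): 3 synonymous substitutions.
Codon 4 (GGC, Gly): 3 synonymous substitutions.
Total: 1 + 1 + 3 + 3 = 8.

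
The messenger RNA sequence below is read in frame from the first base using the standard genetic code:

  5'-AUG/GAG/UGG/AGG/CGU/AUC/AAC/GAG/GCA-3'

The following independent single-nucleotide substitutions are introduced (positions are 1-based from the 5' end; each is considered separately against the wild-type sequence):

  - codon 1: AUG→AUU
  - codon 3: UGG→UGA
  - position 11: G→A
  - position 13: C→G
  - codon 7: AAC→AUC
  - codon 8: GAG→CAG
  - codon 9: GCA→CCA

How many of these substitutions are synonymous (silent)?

Codon 1: AUG (Met) → AUU (Ile) — missense.
Codon 3: UGG (Trp) → UGA (Stop) — nonsense.
Codon 4: AGG (Arg) → AAG (Lys) — missense.
Codon 5: CGU (Arg) → GGU (Gly) — missense.
Codon 7: AAC (Asn) → AUC (Ile) — missense.
Codon 8: GAG (Glu) → CAG (Gln) — missense.
Codon 9: GCA (Ala) → CCA (Pro) — missense.
Synonymous: 0 of 7.

0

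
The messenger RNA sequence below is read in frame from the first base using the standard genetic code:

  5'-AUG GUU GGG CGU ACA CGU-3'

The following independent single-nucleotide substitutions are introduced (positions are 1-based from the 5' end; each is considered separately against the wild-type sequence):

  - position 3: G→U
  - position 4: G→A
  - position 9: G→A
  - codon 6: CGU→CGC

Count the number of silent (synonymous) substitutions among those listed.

Codon 1: AUG (Met) → AUU (Ile) — missense.
Codon 2: GUU (Val) → AUU (Ile) — missense.
Codon 3: GGG (Gly) → GGA (Gly) — synonymous.
Codon 6: CGU (Arg) → CGC (Arg) — synonymous.
Synonymous: 2 of 4.

2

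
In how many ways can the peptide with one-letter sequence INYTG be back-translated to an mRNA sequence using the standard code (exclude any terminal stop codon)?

Ile: 3 codons.
Asn: 2 codons.
Tyr: 2 codons.
Thr: 4 codons.
Gly: 4 codons.
3 × 2 × 2 × 4 × 4 = 192.

192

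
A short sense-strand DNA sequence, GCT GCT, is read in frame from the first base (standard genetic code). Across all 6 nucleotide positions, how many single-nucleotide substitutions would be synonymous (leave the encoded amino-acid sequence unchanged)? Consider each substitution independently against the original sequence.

6

Codon 1 (GCT, Ala): 3 synonymous substitutions.
Codon 2 (GCT, Ala): 3 synonymous substitutions.
Total: 3 + 3 = 6.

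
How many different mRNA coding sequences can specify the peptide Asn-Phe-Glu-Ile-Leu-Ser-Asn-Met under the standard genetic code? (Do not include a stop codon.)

1728

Asn: 2 codons.
Phe: 2 codons.
Glu: 2 codons.
Ile: 3 codons.
Leu: 6 codons.
Ser: 6 codons.
Asn: 2 codons.
Met: 1 codon.
2 × 2 × 2 × 3 × 6 × 6 × 2 × 1 = 1728.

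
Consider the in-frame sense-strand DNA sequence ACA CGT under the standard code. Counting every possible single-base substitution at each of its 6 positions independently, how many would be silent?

6

Codon 1 (ACA, Thr): 3 synonymous substitutions.
Codon 2 (CGT, Arg): 3 synonymous substitutions.
Total: 3 + 3 = 6.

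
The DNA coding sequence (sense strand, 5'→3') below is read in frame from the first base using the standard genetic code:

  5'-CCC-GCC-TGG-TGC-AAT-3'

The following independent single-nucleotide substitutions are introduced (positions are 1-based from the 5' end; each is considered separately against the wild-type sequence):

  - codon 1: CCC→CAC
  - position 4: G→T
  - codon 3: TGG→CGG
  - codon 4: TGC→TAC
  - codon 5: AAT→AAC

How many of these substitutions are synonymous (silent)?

Codon 1: CCC (Pro) → CAC (His) — missense.
Codon 2: GCC (Ala) → TCC (Ser) — missense.
Codon 3: TGG (Trp) → CGG (Arg) — missense.
Codon 4: TGC (Cys) → TAC (Tyr) — missense.
Codon 5: AAT (Asn) → AAC (Asn) — synonymous.
Synonymous: 1 of 5.

1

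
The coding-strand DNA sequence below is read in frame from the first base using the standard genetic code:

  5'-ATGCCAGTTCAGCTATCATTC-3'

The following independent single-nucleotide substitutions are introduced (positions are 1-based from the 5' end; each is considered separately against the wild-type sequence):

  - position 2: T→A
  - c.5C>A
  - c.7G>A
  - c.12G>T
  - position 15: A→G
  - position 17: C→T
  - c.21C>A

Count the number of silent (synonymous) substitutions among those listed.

1

Codon 1: ATG (Met) → AAG (Lys) — missense.
Codon 2: CCA (Pro) → CAA (Gln) — missense.
Codon 3: GTT (Val) → ATT (Ile) — missense.
Codon 4: CAG (Gln) → CAT (His) — missense.
Codon 5: CTA (Leu) → CTG (Leu) — synonymous.
Codon 6: TCA (Ser) → TTA (Leu) — missense.
Codon 7: TTC (Phe) → TTA (Leu) — missense.
Synonymous: 1 of 7.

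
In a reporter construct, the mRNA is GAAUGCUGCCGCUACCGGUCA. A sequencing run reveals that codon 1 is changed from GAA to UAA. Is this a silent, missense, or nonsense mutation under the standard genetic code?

Position 1 falls in codon 1: GAA → Glu.
After the substitution the codon is UAA → Stop.
The new codon is a stop codon, so this is a nonsense mutation.

nonsense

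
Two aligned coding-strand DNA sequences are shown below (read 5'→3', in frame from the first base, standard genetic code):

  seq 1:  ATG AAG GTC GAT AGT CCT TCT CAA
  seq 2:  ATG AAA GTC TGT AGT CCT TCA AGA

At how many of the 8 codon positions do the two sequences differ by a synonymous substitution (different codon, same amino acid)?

2

Codon 1: ATG Met / ATG Met — identical.
Codon 2: AAG Lys / AAA Lys — synonymous.
Codon 3: GTC Val / GTC Val — identical.
Codon 4: GAT Asp / TGT Cys — nonsynonymous.
Codon 5: AGT Ser / AGT Ser — identical.
Codon 6: CCT Pro / CCT Pro — identical.
Codon 7: TCT Ser / TCA Ser — synonymous.
Codon 8: CAA Gln / AGA Arg — nonsynonymous.
Synonymous differences: 2.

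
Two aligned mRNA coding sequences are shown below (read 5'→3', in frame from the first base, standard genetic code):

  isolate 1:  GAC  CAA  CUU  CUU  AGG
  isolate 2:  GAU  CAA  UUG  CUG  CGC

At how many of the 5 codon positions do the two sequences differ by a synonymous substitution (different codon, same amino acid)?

Codon 1: GAC Asp / GAU Asp — synonymous.
Codon 2: CAA Gln / CAA Gln — identical.
Codon 3: CUU Leu / UUG Leu — synonymous.
Codon 4: CUU Leu / CUG Leu — synonymous.
Codon 5: AGG Arg / CGC Arg — synonymous.
Synonymous differences: 4.

4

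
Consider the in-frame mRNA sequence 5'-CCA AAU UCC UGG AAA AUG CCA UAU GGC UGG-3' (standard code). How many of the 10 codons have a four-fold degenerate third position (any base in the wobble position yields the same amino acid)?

Codon 1 CCA (Pro): third position 4-fold.
Codon 2 AAU (Asn): third position 2-fold.
Codon 3 UCC (Ser): third position 4-fold.
Codon 4 UGG (Trp): third position 1-fold.
Codon 5 AAA (Lys): third position 2-fold.
Codon 6 AUG (Met): third position 1-fold.
Codon 7 CCA (Pro): third position 4-fold.
Codon 8 UAU (Tyr): third position 2-fold.
Codon 9 GGC (Gly): third position 4-fold.
Codon 10 UGG (Trp): third position 1-fold.
Four-fold degenerate third positions: 4.

4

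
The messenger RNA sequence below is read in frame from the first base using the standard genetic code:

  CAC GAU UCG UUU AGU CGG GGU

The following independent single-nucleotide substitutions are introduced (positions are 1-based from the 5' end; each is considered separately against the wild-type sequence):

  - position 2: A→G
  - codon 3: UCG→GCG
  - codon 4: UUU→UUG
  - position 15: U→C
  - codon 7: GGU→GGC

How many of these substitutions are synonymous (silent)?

Codon 1: CAC (His) → CGC (Arg) — missense.
Codon 3: UCG (Ser) → GCG (Ala) — missense.
Codon 4: UUU (Phe) → UUG (Leu) — missense.
Codon 5: AGU (Ser) → AGC (Ser) — synonymous.
Codon 7: GGU (Gly) → GGC (Gly) — synonymous.
Synonymous: 2 of 5.

2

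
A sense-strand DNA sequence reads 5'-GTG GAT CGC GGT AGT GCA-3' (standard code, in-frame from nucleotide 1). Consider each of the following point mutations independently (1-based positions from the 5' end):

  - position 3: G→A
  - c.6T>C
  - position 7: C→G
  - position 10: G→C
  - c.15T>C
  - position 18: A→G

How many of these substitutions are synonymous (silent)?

4

Codon 1: GTG (Val) → GTA (Val) — synonymous.
Codon 2: GAT (Asp) → GAC (Asp) — synonymous.
Codon 3: CGC (Arg) → GGC (Gly) — missense.
Codon 4: GGT (Gly) → CGT (Arg) — missense.
Codon 5: AGT (Ser) → AGC (Ser) — synonymous.
Codon 6: GCA (Ala) → GCG (Ala) — synonymous.
Synonymous: 4 of 6.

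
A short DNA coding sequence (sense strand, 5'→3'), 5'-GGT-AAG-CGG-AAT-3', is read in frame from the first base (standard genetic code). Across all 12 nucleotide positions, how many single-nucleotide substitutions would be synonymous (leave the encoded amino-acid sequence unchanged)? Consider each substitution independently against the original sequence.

Codon 1 (GGT, Gly): 3 synonymous substitutions.
Codon 2 (AAG, Lys): 1 synonymous substitution.
Codon 3 (CGG, Arg): 4 synonymous substitutions.
Codon 4 (AAT, Asn): 1 synonymous substitution.
Total: 3 + 1 + 4 + 1 = 9.

9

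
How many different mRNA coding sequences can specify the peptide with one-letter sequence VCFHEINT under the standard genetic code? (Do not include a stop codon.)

1536

Val: 4 codons.
Cys: 2 codons.
Phe: 2 codons.
His: 2 codons.
Glu: 2 codons.
Ile: 3 codons.
Asn: 2 codons.
Thr: 4 codons.
4 × 2 × 2 × 2 × 2 × 3 × 2 × 4 = 1536.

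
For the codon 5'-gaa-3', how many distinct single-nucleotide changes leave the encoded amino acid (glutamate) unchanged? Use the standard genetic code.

1

Position 1: none → 0 synonymous.
Position 2: none → 0 synonymous.
Position 3: GAG → 1 synonymous.
Total: 0 + 0 + 1 = 1.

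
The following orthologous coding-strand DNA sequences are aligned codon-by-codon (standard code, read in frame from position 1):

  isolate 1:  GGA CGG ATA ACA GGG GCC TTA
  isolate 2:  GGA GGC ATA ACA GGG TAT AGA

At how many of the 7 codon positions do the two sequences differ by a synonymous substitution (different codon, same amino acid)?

Codon 1: GGA Gly / GGA Gly — identical.
Codon 2: CGG Arg / GGC Gly — nonsynonymous.
Codon 3: ATA Ile / ATA Ile — identical.
Codon 4: ACA Thr / ACA Thr — identical.
Codon 5: GGG Gly / GGG Gly — identical.
Codon 6: GCC Ala / TAT Tyr — nonsynonymous.
Codon 7: TTA Leu / AGA Arg — nonsynonymous.
Synonymous differences: 0.

0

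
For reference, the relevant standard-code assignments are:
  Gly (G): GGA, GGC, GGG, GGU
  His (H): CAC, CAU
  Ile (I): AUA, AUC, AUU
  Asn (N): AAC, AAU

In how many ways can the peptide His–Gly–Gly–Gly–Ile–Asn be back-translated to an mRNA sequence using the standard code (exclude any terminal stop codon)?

768

His: 2 codons.
Gly: 4 codons.
Gly: 4 codons.
Gly: 4 codons.
Ile: 3 codons.
Asn: 2 codons.
2 × 4 × 4 × 4 × 3 × 2 = 768.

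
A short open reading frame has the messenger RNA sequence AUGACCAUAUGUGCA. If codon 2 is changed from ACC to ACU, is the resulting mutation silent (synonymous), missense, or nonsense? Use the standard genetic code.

silent

Position 6 falls in codon 2: ACC → Thr.
After the substitution the codon is ACU → Thr.
Both encode Thr, so the change is synonymous.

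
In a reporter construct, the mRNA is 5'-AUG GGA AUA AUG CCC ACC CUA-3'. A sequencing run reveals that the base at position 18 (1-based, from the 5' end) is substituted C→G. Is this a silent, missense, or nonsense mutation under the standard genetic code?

silent

Position 18 falls in codon 6: ACC → Thr.
After the substitution the codon is ACG → Thr.
Both encode Thr, so the change is synonymous.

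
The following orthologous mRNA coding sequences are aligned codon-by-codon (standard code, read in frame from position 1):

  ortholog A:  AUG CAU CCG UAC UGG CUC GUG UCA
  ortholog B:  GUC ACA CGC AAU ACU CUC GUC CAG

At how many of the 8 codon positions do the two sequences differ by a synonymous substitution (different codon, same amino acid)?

Codon 1: AUG Met / GUC Val — nonsynonymous.
Codon 2: CAU His / ACA Thr — nonsynonymous.
Codon 3: CCG Pro / CGC Arg — nonsynonymous.
Codon 4: UAC Tyr / AAU Asn — nonsynonymous.
Codon 5: UGG Trp / ACU Thr — nonsynonymous.
Codon 6: CUC Leu / CUC Leu — identical.
Codon 7: GUG Val / GUC Val — synonymous.
Codon 8: UCA Ser / CAG Gln — nonsynonymous.
Synonymous differences: 1.

1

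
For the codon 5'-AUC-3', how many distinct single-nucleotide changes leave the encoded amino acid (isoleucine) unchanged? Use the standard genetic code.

Position 1: none → 0 synonymous.
Position 2: none → 0 synonymous.
Position 3: AUU, AUA → 2 synonymous.
Total: 0 + 0 + 2 = 2.

2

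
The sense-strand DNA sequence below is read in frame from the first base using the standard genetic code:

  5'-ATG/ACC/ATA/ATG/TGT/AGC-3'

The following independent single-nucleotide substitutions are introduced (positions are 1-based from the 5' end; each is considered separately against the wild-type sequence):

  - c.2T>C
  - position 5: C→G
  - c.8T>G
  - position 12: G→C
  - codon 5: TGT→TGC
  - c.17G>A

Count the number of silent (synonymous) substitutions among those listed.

1

Codon 1: ATG (Met) → ACG (Thr) — missense.
Codon 2: ACC (Thr) → AGC (Ser) — missense.
Codon 3: ATA (Ile) → AGA (Arg) — missense.
Codon 4: ATG (Met) → ATC (Ile) — missense.
Codon 5: TGT (Cys) → TGC (Cys) — synonymous.
Codon 6: AGC (Ser) → AAC (Asn) — missense.
Synonymous: 1 of 6.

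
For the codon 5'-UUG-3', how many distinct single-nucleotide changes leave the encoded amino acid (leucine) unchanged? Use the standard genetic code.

Position 1: CUG → 1 synonymous.
Position 2: none → 0 synonymous.
Position 3: UUA → 1 synonymous.
Total: 1 + 0 + 1 = 2.

2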